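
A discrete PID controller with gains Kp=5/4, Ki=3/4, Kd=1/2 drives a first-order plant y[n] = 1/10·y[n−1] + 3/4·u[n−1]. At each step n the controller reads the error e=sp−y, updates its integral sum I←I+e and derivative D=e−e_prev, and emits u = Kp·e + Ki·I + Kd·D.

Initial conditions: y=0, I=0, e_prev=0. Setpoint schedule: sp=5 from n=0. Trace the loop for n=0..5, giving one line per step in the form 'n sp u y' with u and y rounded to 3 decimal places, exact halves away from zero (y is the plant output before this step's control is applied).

0 5 12.500 0.000
1 5 -9.688 9.375
2 5 30.977 -6.328
3 5 -40.698 22.600
4 5 87.724 -28.264
5 5 -140.836 62.967

(exact arithmetic carried between steps; '≈' marks a value shown rounded to 6 d.p. or computed from one; I and e_prev carry over from the previous line; the table rounds u and y to 3 d.p., halves away from zero)
n=0: y=0, sp=5, e=sp−y=5; I=5, D=e−e_prev=5; u=5/4·5+3/4·5+1/2·5=12.5; next y=1/10·0+3/4·12.5=9.375
n=1: y=9.375, sp=5, e=sp−y=-4.375; I=0.625, D=e−e_prev=-9.375; u=5/4·(-4.375)+3/4·0.625+1/2·(-9.375)=-9.6875; next y=1/10·9.375+3/4·(-9.6875)=-6.328125
n=2: y=-6.328125, sp=5, e=sp−y=11.328125; I=11.953125, D=e−e_prev=15.703125; u=5/4·11.328125+3/4·11.953125+1/2·15.703125≈30.976563; next y=1/10·(-6.328125)+3/4·30.976563≈22.599609
n=3: y≈22.599609, sp=5, e=sp−y≈-17.599609; I≈-5.646484, D=e−e_prev≈-28.927734; u=5/4·(-17.599609)+3/4·(-5.646484)+1/2·(-28.927734)≈-40.698242; next y=1/10·22.599609+3/4·(-40.698242)≈-28.263721
n=4: y≈-28.263721, sp=5, e=sp−y≈33.263721; I≈27.617236, D=e−e_prev≈50.863330; u=5/4·33.263721+3/4·27.617236+1/2·50.863330≈87.724243; next y=1/10·(-28.263721)+3/4·87.724243≈62.966810
n=5: y≈62.966810, sp=5, e=sp−y≈-57.966810; I≈-30.349574, D=e−e_prev≈-91.230531; u=5/4·(-57.966810)+3/4·(-30.349574)+1/2·(-91.230531)≈-140.835959; next y=1/10·62.966810+3/4·(-140.835959)≈-99.330288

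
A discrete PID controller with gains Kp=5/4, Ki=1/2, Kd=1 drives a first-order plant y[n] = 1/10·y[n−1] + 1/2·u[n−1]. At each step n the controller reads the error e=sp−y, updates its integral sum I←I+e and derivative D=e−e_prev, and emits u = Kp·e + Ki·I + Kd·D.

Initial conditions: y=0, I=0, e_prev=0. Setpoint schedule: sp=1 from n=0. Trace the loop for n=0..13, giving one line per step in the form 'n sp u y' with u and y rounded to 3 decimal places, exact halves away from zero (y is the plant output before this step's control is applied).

0 1 2.750 0.000
1 1 -1.531 1.375
2 1 5.165 -0.628
3 1 -4.680 2.520
4 1 10.379 -2.088
5 1 -12.124 4.981
6 1 21.953 -5.564
7 1 -29.266 10.420
8 1 48.038 -13.591
9 1 -68.368 22.660
10 1 107.143 -31.918
11 1 -157.295 50.380
12 1 241.283 -73.609
13 1 -359.348 113.280

(exact arithmetic carried between steps; '≈' marks a value shown rounded to 6 d.p. or computed from one; I and e_prev carry over from the previous line; the table rounds u and y to 3 d.p., halves away from zero)
n=0: y=0, sp=1, e=sp−y=1; I=1, D=e−e_prev=1; u=5/4·1+1/2·1+1·1=2.75; next y=1/10·0+1/2·2.75=1.375
n=1: y=1.375, sp=1, e=sp−y=-0.375; I=0.625, D=e−e_prev=-1.375; u=5/4·(-0.375)+1/2·0.625+1·(-1.375)=-1.53125; next y=1/10·1.375+1/2·(-1.53125)=-0.628125
n=2: y=-0.628125, sp=1, e=sp−y=1.628125; I=2.253125, D=e−e_prev=2.003125; u=5/4·1.628125+1/2·2.253125+1·2.003125≈5.164844; next y=1/10·(-0.628125)+1/2·5.164844≈2.519609
n=3: y≈2.519609, sp=1, e=sp−y≈-1.519609; I≈0.733516, D=e−e_prev≈-3.147734; u=5/4·(-1.519609)+1/2·0.733516+1·(-3.147734)≈-4.680488; next y=1/10·2.519609+1/2·(-4.680488)≈-2.088283
n=4: y≈-2.088283, sp=1, e=sp−y≈3.088283; I≈3.821799, D=e−e_prev≈4.607893; u=5/4·3.088283+1/2·3.821799+1·4.607893≈10.379146; next y=1/10·(-2.088283)+1/2·10.379146≈4.980745
n=5: y≈4.980745, sp=1, e=sp−y≈-3.980745; I≈-0.158946, D=e−e_prev≈-7.069028; u=5/4·(-3.980745)+1/2·(-0.158946)+1·(-7.069028)≈-12.124432; next y=1/10·4.980745+1/2·(-12.124432)≈-5.564141
n=6: y≈-5.564141, sp=1, e=sp−y≈6.564141; I≈6.405196, D=e−e_prev≈10.544886; u=5/4·6.564141+1/2·6.405196+1·10.544886≈21.952660; next y=1/10·(-5.564141)+1/2·21.952660≈10.419916
n=7: y≈10.419916, sp=1, e=sp−y≈-9.419916; I≈-3.014721, D=e−e_prev≈-15.984057; u=5/4·(-9.419916)+1/2·(-3.014721)+1·(-15.984057)≈-29.266313; next y=1/10·10.419916+1/2·(-29.266313)≈-13.591165
n=8: y≈-13.591165, sp=1, e=sp−y≈14.591165; I≈11.576444, D=e−e_prev≈24.011081; u=5/4·14.591165+1/2·11.576444+1·24.011081≈48.038259; next y=1/10·(-13.591165)+1/2·48.038259≈22.660013
n=9: y≈22.660013, sp=1, e=sp−y≈-21.660013; I≈-10.083569, D=e−e_prev≈-36.251178; u=5/4·(-21.660013)+1/2·(-10.083569)+1·(-36.251178)≈-68.367979; next y=1/10·22.660013+1/2·(-68.367979)≈-31.917988
n=10: y≈-31.917988, sp=1, e=sp−y≈32.917988; I≈22.834419, D=e−e_prev≈54.578001; u=5/4·32.917988+1/2·22.834419+1·54.578001≈107.142696; next y=1/10·(-31.917988)+1/2·107.142696≈50.379549
n=11: y≈50.379549, sp=1, e=sp−y≈-49.379549; I≈-26.545130, D=e−e_prev≈-82.297537; u=5/4·(-49.379549)+1/2·(-26.545130)+1·(-82.297537)≈-157.294538; next y=1/10·50.379549+1/2·(-157.294538)≈-73.609314
n=12: y≈-73.609314, sp=1, e=sp−y≈74.609314; I≈48.064184, D=e−e_prev≈123.988863; u=5/4·74.609314+1/2·48.064184+1·123.988863≈241.282598; next y=1/10·(-73.609314)+1/2·241.282598≈113.280368
n=13: y≈113.280368, sp=1, e=sp−y≈-112.280368; I≈-64.216183, D=e−e_prev≈-186.889682; u=5/4·(-112.280368)+1/2·(-64.216183)+1·(-186.889682)≈-359.348233; next y=1/10·113.280368+1/2·(-359.348233)≈-168.346080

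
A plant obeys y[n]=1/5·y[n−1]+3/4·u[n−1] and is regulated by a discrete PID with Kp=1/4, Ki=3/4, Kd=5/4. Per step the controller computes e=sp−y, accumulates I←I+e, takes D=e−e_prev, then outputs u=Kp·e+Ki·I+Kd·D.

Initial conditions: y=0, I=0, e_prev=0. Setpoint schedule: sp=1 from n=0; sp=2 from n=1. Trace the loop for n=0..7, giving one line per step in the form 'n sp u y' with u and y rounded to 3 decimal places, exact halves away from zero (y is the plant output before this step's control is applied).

(exact arithmetic carried between steps; '≈' marks a value shown rounded to 6 d.p. or computed from one; I and e_prev carry over from the previous line; the table rounds u and y to 3 d.p., halves away from zero)
n=0: y=0, sp=1, e=sp−y=1; I=1, D=e−e_prev=1; u=1/4·1+3/4·1+5/4·1=2.25; next y=1/5·0+3/4·2.25=1.6875
n=1: y=1.6875, sp=2, e=sp−y=0.3125; I=1.3125, D=e−e_prev=-0.6875; u=1/4·0.3125+3/4·1.3125+5/4·(-0.6875)=0.203125; next y=1/5·1.6875+3/4·0.203125≈0.489844
n=2: y≈0.489844, sp=2, e=sp−y≈1.510156; I≈2.822656, D=e−e_prev≈1.197656; u=1/4·1.510156+3/4·2.822656+5/4·1.197656≈3.991602; next y=1/5·0.489844+3/4·3.991602≈3.091670
n=3: y≈3.091670, sp=2, e=sp−y≈-1.091670; I≈1.730986, D=e−e_prev≈-2.601826; u=1/4·(-1.091670)+3/4·1.730986+5/4·(-2.601826)≈-2.226960; next y=1/5·3.091670+3/4·(-2.226960)≈-1.051886
n=4: y≈-1.051886, sp=2, e=sp−y≈3.051886; I≈4.782873, D=e−e_prev≈4.143556; u=1/4·3.051886+3/4·4.782873+5/4·4.143556≈9.529571; next y=1/5·(-1.051886)+3/4·9.529571≈6.936801
n=5: y≈6.936801, sp=2, e=sp−y≈-4.936801; I≈-0.153929, D=e−e_prev≈-7.988688; u=1/4·(-4.936801)+3/4·(-0.153929)+5/4·(-7.988688)≈-11.335506; next y=1/5·6.936801+3/4·(-11.335506)≈-7.114270
n=6: y≈-7.114270, sp=2, e=sp−y≈9.114270; I≈8.960341, D=e−e_prev≈14.051071; u=1/4·9.114270+3/4·8.960341+5/4·14.051071≈26.562662; next y=1/5·(-7.114270)+3/4·26.562662≈18.499142
n=7: y≈18.499142, sp=2, e=sp−y≈-16.499142; I≈-7.538801, D=e−e_prev≈-25.613412; u=1/4·(-16.499142)+3/4·(-7.538801)+5/4·(-25.613412)≈-41.795651; next y=1/5·18.499142+3/4·(-41.795651)≈-27.646910

0 1 2.250 0.000
1 2 0.203 1.688
2 2 3.992 0.490
3 2 -2.227 3.092
4 2 9.530 -1.052
5 2 -11.336 6.937
6 2 26.563 -7.114
7 2 -41.796 18.499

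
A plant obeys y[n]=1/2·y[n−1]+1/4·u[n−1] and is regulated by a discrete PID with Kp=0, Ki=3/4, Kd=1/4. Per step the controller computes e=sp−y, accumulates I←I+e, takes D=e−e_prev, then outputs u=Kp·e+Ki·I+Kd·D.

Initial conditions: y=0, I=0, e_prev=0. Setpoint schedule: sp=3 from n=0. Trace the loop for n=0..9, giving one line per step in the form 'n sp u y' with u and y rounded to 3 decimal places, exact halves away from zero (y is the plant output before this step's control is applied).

(exact arithmetic carried between steps; '≈' marks a value shown rounded to 6 d.p. or computed from one; I and e_prev carry over from the previous line; the table rounds u and y to 3 d.p., halves away from zero)
n=0: y=0, sp=3, e=sp−y=3; I=3, D=e−e_prev=3; u=0·3+3/4·3+1/4·3=3; next y=1/2·0+1/4·3=0.75
n=1: y=0.75, sp=3, e=sp−y=2.25; I=5.25, D=e−e_prev=-0.75; u=0·2.25+3/4·5.25+1/4·(-0.75)=3.75; next y=1/2·0.75+1/4·3.75=1.3125
n=2: y=1.3125, sp=3, e=sp−y=1.6875; I=6.9375, D=e−e_prev=-0.5625; u=0·1.6875+3/4·6.9375+1/4·(-0.5625)=5.0625; next y=1/2·1.3125+1/4·5.0625=1.921875
n=3: y=1.921875, sp=3, e=sp−y=1.078125; I=8.015625, D=e−e_prev=-0.609375; u=0·1.078125+3/4·8.015625+1/4·(-0.609375)=5.859375; next y=1/2·1.921875+1/4·5.859375≈2.425781
n=4: y≈2.425781, sp=3, e=sp−y≈0.574219; I≈8.589844, D=e−e_prev≈-0.503906; u=0·0.574219+3/4·8.589844+1/4·(-0.503906)≈6.316406; next y=1/2·2.425781+1/4·6.316406≈2.791992
n=5: y≈2.791992, sp=3, e=sp−y≈0.208008; I≈8.797852, D=e−e_prev≈-0.366211; u=0·0.208008+3/4·8.797852+1/4·(-0.366211)≈6.506836; next y=1/2·2.791992+1/4·6.506836≈3.022705
n=6: y≈3.022705, sp=3, e=sp−y≈-0.022705; I≈8.775146, D=e−e_prev≈-0.230713; u=0·(-0.022705)+3/4·8.775146+1/4·(-0.230713)≈6.523682; next y=1/2·3.022705+1/4·6.523682≈3.142273
n=7: y≈3.142273, sp=3, e=sp−y≈-0.142273; I≈8.632874, D=e−e_prev≈-0.119568; u=0·(-0.142273)+3/4·8.632874+1/4·(-0.119568)≈6.444763; next y=1/2·3.142273+1/4·6.444763≈3.182327
n=8: y≈3.182327, sp=3, e=sp−y≈-0.182327; I≈8.450546, D=e−e_prev≈-0.040054; u=0·(-0.182327)+3/4·8.450546+1/4·(-0.040054)≈6.327896; next y=1/2·3.182327+1/4·6.327896≈3.173138
n=9: y≈3.173138, sp=3, e=sp−y≈-0.173138; I≈8.277409, D=e−e_prev≈0.009190; u=0·(-0.173138)+3/4·8.277409+1/4·0.009190≈6.210354; next y=1/2·3.173138+1/4·6.210354≈3.139157

0 3 3.000 0.000
1 3 3.750 0.750
2 3 5.063 1.313
3 3 5.859 1.922
4 3 6.316 2.426
5 3 6.507 2.792
6 3 6.524 3.023
7 3 6.445 3.142
8 3 6.328 3.182
9 3 6.210 3.173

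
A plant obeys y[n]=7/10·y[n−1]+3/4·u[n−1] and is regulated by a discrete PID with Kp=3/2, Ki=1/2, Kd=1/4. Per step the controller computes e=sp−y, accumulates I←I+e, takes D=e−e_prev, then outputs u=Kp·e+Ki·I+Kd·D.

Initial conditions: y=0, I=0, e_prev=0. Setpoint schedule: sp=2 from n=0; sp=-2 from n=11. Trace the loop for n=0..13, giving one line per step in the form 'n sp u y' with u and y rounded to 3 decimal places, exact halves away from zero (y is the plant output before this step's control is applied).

(exact arithmetic carried between steps; '≈' marks a value shown rounded to 6 d.p. or computed from one; I and e_prev carry over from the previous line; the table rounds u and y to 3 d.p., halves away from zero)
n=0: y=0, sp=2, e=sp−y=2; I=2, D=e−e_prev=2; u=3/2·2+1/2·2+1/4·2=4.5; next y=7/10·0+3/4·4.5=3.375
n=1: y=3.375, sp=2, e=sp−y=-1.375; I=0.625, D=e−e_prev=-3.375; u=3/2·(-1.375)+1/2·0.625+1/4·(-3.375)=-2.59375; next y=7/10·3.375+3/4·(-2.59375)≈0.417188
n=2: y≈0.417188, sp=2, e=sp−y≈1.582813; I≈2.207813, D=e−e_prev≈2.957813; u=3/2·1.582813+1/2·2.207813+1/4·2.957813≈4.217578; next y=7/10·0.417188+3/4·4.217578≈3.455215
n=3: y≈3.455215, sp=2, e=sp−y≈-1.455215; I≈0.752598, D=e−e_prev≈-3.038027; u=3/2·(-1.455215)+1/2·0.752598+1/4·(-3.038027)≈-2.566030; next y=7/10·3.455215+3/4·(-2.566030)≈0.494128
n=4: y≈0.494128, sp=2, e=sp−y≈1.505872; I≈2.258470, D=e−e_prev≈2.961087; u=3/2·1.505872+1/2·2.258470+1/4·2.961087≈4.128315; next y=7/10·0.494128+3/4·4.128315≈3.442126
n=5: y≈3.442126, sp=2, e=sp−y≈-1.442126; I≈0.816344, D=e−e_prev≈-2.947998; u=3/2·(-1.442126)+1/2·0.816344+1/4·(-2.947998)≈-2.492016; next y=7/10·3.442126+3/4·(-2.492016)≈0.540476
n=6: y≈0.540476, sp=2, e=sp−y≈1.459524; I≈2.275868, D=e−e_prev≈2.901650; u=3/2·1.459524+1/2·2.275868+1/4·2.901650≈4.052633; next y=7/10·0.540476+3/4·4.052633≈3.417808
n=7: y≈3.417808, sp=2, e=sp−y≈-1.417808; I≈0.858061, D=e−e_prev≈-2.877332; u=3/2·(-1.417808)+1/2·0.858061+1/4·(-2.877332)≈-2.417014; next y=7/10·3.417808+3/4·(-2.417014)≈0.579705
n=8: y≈0.579705, sp=2, e=sp−y≈1.420295; I≈2.278356, D=e−e_prev≈2.838103; u=3/2·1.420295+1/2·2.278356+1/4·2.838103≈3.979146; next y=7/10·0.579705+3/4·3.979146≈3.390153
n=9: y≈3.390153, sp=2, e=sp−y≈-1.390153; I≈0.888203, D=e−e_prev≈-2.810448; u=3/2·(-1.390153)+1/2·0.888203+1/4·(-2.810448)≈-2.343741; next y=7/10·3.390153+3/4·(-2.343741)≈0.615302
n=10: y≈0.615302, sp=2, e=sp−y≈1.384698; I≈2.272901, D=e−e_prev≈2.774851; u=3/2·1.384698+1/2·2.272901+1/4·2.774851≈3.907211; next y=7/10·0.615302+3/4·3.907211≈3.361119
n=11: y≈3.361119, sp=-2, e=sp−y≈-5.361119; I≈-3.088218, D=e−e_prev≈-6.745817; u=3/2·(-5.361119)+1/2·(-3.088218)+1/4·(-6.745817)≈-11.272242; next y=7/10·3.361119+3/4·(-11.272242)≈-6.101398
n=12: y≈-6.101398, sp=-2, e=sp−y≈4.101398; I≈1.013180, D=e−e_prev≈9.462517; u=3/2·4.101398+1/2·1.013180+1/4·9.462517≈9.024317; next y=7/10·(-6.101398)+3/4·9.024317≈2.497259
n=13: y≈2.497259, sp=-2, e=sp−y≈-4.497259; I≈-3.484079, D=e−e_prev≈-8.598657; u=3/2·(-4.497259)+1/2·(-3.484079)+1/4·(-8.598657)≈-10.637592; next y=7/10·2.497259+3/4·(-10.637592)≈-6.230113

0 2 4.500 0.000
1 2 -2.594 3.375
2 2 4.218 0.417
3 2 -2.566 3.455
4 2 4.128 0.494
5 2 -2.492 3.442
6 2 4.053 0.540
7 2 -2.417 3.418
8 2 3.979 0.580
9 2 -2.344 3.390
10 2 3.907 0.615
11 -2 -11.272 3.361
12 -2 9.024 -6.101
13 -2 -10.638 2.497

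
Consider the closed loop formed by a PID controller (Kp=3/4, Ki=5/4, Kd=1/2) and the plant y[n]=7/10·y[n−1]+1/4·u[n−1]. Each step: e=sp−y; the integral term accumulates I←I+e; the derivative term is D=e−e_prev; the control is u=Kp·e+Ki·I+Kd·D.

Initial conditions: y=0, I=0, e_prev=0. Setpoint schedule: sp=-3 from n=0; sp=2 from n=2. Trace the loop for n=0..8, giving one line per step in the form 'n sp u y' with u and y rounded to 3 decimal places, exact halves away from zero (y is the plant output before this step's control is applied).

0 -3 -7.500 0.000
1 -3 -5.063 -1.875
2 2 6.852 -2.578
3 2 3.507 -0.092
4 2 5.104 0.812
5 2 4.460 1.845
6 2 3.766 2.406
7 2 2.990 2.626
8 2 2.418 2.586

(exact arithmetic carried between steps; '≈' marks a value shown rounded to 6 d.p. or computed from one; I and e_prev carry over from the previous line; the table rounds u and y to 3 d.p., halves away from zero)
n=0: y=0, sp=-3, e=sp−y=-3; I=-3, D=e−e_prev=-3; u=3/4·(-3)+5/4·(-3)+1/2·(-3)=-7.5; next y=7/10·0+1/4·(-7.5)=-1.875
n=1: y=-1.875, sp=-3, e=sp−y=-1.125; I=-4.125, D=e−e_prev=1.875; u=3/4·(-1.125)+5/4·(-4.125)+1/2·1.875=-5.0625; next y=7/10·(-1.875)+1/4·(-5.0625)=-2.578125
n=2: y=-2.578125, sp=2, e=sp−y=4.578125; I=0.453125, D=e−e_prev=5.703125; u=3/4·4.578125+5/4·0.453125+1/2·5.703125≈6.851563; next y=7/10·(-2.578125)+1/4·6.851563≈-0.091797
n=3: y≈-0.091797, sp=2, e=sp−y≈2.091797; I≈2.544922, D=e−e_prev≈-2.486328; u=3/4·2.091797+5/4·2.544922+1/2·(-2.486328)≈3.506836; next y=7/10·(-0.091797)+1/4·3.506836≈0.812451
n=4: y≈0.812451, sp=2, e=sp−y≈1.187549; I≈3.732471, D=e−e_prev≈-0.904248; u=3/4·1.187549+5/4·3.732471+1/2·(-0.904248)≈5.104126; next y=7/10·0.812451+1/4·5.104126≈1.844747
n=5: y≈1.844747, sp=2, e=sp−y≈0.155253; I≈3.887723, D=e−e_prev≈-1.032296; u=3/4·0.155253+5/4·3.887723+1/2·(-1.032296)≈4.459946; next y=7/10·1.844747+1/4·4.459946≈2.406310
n=6: y≈2.406310, sp=2, e=sp−y≈-0.406310; I≈3.481414, D=e−e_prev≈-0.561562; u=3/4·(-0.406310)+5/4·3.481414+1/2·(-0.561562)≈3.766254; next y=7/10·2.406310+1/4·3.766254≈2.625980
n=7: y≈2.625980, sp=2, e=sp−y≈-0.625980; I≈2.855434, D=e−e_prev≈-0.219671; u=3/4·(-0.625980)+5/4·2.855434+1/2·(-0.219671)≈2.989972; next y=7/10·2.625980+1/4·2.989972≈2.585679
n=8: y≈2.585679, sp=2, e=sp−y≈-0.585679; I≈2.269755, D=e−e_prev≈0.040301; u=3/4·(-0.585679)+5/4·2.269755+1/2·0.040301≈2.418085; next y=7/10·2.585679+1/4·2.418085≈2.414496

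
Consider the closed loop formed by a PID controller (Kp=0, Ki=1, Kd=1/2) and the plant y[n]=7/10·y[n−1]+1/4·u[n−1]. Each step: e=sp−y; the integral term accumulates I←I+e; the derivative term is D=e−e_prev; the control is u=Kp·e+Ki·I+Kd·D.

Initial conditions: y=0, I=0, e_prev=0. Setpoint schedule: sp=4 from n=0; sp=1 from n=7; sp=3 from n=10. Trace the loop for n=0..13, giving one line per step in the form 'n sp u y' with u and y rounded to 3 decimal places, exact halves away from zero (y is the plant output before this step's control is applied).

(exact arithmetic carried between steps; '≈' marks a value shown rounded to 6 d.p. or computed from one; I and e_prev carry over from the previous line; the table rounds u and y to 3 d.p., halves away from zero)
n=0: y=0, sp=4, e=sp−y=4; I=4, D=e−e_prev=4; u=0·4+1·4+1/2·4=6; next y=7/10·0+1/4·6=1.5
n=1: y=1.5, sp=4, e=sp−y=2.5; I=6.5, D=e−e_prev=-1.5; u=0·2.5+1·6.5+1/2·(-1.5)=5.75; next y=7/10·1.5+1/4·5.75=2.4875
n=2: y=2.4875, sp=4, e=sp−y=1.5125; I=8.0125, D=e−e_prev=-0.9875; u=0·1.5125+1·8.0125+1/2·(-0.9875)=7.51875; next y=7/10·2.4875+1/4·7.51875≈3.620938
n=3: y≈3.620938, sp=4, e=sp−y≈0.379063; I≈8.391563, D=e−e_prev≈-1.133438; u=0·0.379063+1·8.391563+1/2·(-1.133438)≈7.824844; next y=7/10·3.620938+1/4·7.824844≈4.490867
n=4: y≈4.490867, sp=4, e=sp−y≈-0.490867; I≈7.900695, D=e−e_prev≈-0.869930; u=0·(-0.490867)+1·7.900695+1/2·(-0.869930)≈7.465730; next y=7/10·4.490867+1/4·7.465730≈5.010040
n=5: y≈5.010040, sp=4, e=sp−y≈-1.010040; I≈6.890656, D=e−e_prev≈-0.519172; u=0·(-1.010040)+1·6.890656+1/2·(-0.519172)≈6.631069; next y=7/10·5.010040+1/4·6.631069≈5.164795
n=6: y≈5.164795, sp=4, e=sp−y≈-1.164795; I≈5.725861, D=e−e_prev≈-0.154755; u=0·(-1.164795)+1·5.725861+1/2·(-0.154755)≈5.648483; next y=7/10·5.164795+1/4·5.648483≈5.027477
n=7: y≈5.027477, sp=1, e=sp−y≈-4.027477; I≈1.698383, D=e−e_prev≈-2.862682; u=0·(-4.027477)+1·1.698383+1/2·(-2.862682)≈0.267042; next y=7/10·5.027477+1/4·0.267042≈3.585995
n=8: y≈3.585995, sp=1, e=sp−y≈-2.585995; I≈-0.887611, D=e−e_prev≈1.441483; u=0·(-2.585995)+1·(-0.887611)+1/2·1.441483≈-0.166870; next y=7/10·3.585995+1/4·(-0.166870)≈2.468479
n=9: y≈2.468479, sp=1, e=sp−y≈-1.468479; I≈-2.356090, D=e−e_prev≈1.117516; u=0·(-1.468479)+1·(-2.356090)+1/2·1.117516≈-1.797332; next y=7/10·2.468479+1/4·(-1.797332)≈1.278602
n=10: y≈1.278602, sp=3, e=sp−y≈1.721398; I≈-0.634692, D=e−e_prev≈3.189877; u=0·1.721398+1·(-0.634692)+1/2·3.189877≈0.960246; next y=7/10·1.278602+1/4·0.960246≈1.135083
n=11: y≈1.135083, sp=3, e=sp−y≈1.864917; I≈1.230225, D=e−e_prev≈0.143519; u=0·1.864917+1·1.230225+1/2·0.143519≈1.301984; next y=7/10·1.135083+1/4·1.301984≈1.120054
n=12: y≈1.120054, sp=3, e=sp−y≈1.879946; I≈3.110171, D=e−e_prev≈0.015029; u=0·1.879946+1·3.110171+1/2·0.015029≈3.117685; next y=7/10·1.120054+1/4·3.117685≈1.563459
n=13: y≈1.563459, sp=3, e=sp−y≈1.436541; I≈4.546711, D=e−e_prev≈-0.443405; u=0·1.436541+1·4.546711+1/2·(-0.443405)≈4.325009; next y=7/10·1.563459+1/4·4.325009≈2.175674

0 4 6.000 0.000
1 4 5.750 1.500
2 4 7.519 2.488
3 4 7.825 3.621
4 4 7.466 4.491
5 4 6.631 5.010
6 4 5.648 5.165
7 1 0.267 5.027
8 1 -0.167 3.586
9 1 -1.797 2.468
10 3 0.960 1.279
11 3 1.302 1.135
12 3 3.118 1.120
13 3 4.325 1.563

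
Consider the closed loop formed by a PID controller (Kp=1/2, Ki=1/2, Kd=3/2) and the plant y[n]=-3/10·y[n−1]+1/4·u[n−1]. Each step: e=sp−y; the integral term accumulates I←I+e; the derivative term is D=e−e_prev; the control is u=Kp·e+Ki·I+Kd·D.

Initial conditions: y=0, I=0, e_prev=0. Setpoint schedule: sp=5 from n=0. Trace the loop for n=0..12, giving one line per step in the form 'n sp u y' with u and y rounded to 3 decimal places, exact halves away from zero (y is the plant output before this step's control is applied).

(exact arithmetic carried between steps; '≈' marks a value shown rounded to 6 d.p. or computed from one; I and e_prev carry over from the previous line; the table rounds u and y to 3 d.p., halves away from zero)
n=0: y=0, sp=5, e=sp−y=5; I=5, D=e−e_prev=5; u=1/2·5+1/2·5+3/2·5=12.5; next y=-3/10·0+1/4·12.5=3.125
n=1: y=3.125, sp=5, e=sp−y=1.875; I=6.875, D=e−e_prev=-3.125; u=1/2·1.875+1/2·6.875+3/2·(-3.125)=-0.3125; next y=-3/10·3.125+1/4·(-0.3125)=-1.015625
n=2: y=-1.015625, sp=5, e=sp−y=6.015625; I=12.890625, D=e−e_prev=4.140625; u=1/2·6.015625+1/2·12.890625+3/2·4.140625≈15.664063; next y=-3/10·(-1.015625)+1/4·15.664063≈4.220703
n=3: y≈4.220703, sp=5, e=sp−y≈0.779297; I≈13.669922, D=e−e_prev≈-5.236328; u=1/2·0.779297+1/2·13.669922+3/2·(-5.236328)≈-0.629883; next y=-3/10·4.220703+1/4·(-0.629883)≈-1.423682
n=4: y≈-1.423682, sp=5, e=sp−y≈6.423682; I≈20.093604, D=e−e_prev≈5.644385; u=1/2·6.423682+1/2·20.093604+3/2·5.644385≈21.725220; next y=-3/10·(-1.423682)+1/4·21.725220≈5.858409
n=5: y≈5.858409, sp=5, e=sp−y≈-0.858409; I≈19.235194, D=e−e_prev≈-7.282091; u=1/2·(-0.858409)+1/2·19.235194+3/2·(-7.282091)≈-1.734744; next y=-3/10·5.858409+1/4·(-1.734744)≈-2.191209
n=6: y≈-2.191209, sp=5, e=sp−y≈7.191209; I≈26.426403, D=e−e_prev≈8.049618; u=1/2·7.191209+1/2·26.426403+3/2·8.049618≈28.883233; next y=-3/10·(-2.191209)+1/4·28.883233≈7.878171
n=7: y≈7.878171, sp=5, e=sp−y≈-2.878171; I≈23.548232, D=e−e_prev≈-10.069380; u=1/2·(-2.878171)+1/2·23.548232+3/2·(-10.069380)≈-4.769039; next y=-3/10·7.878171+1/4·(-4.769039)≈-3.555711
n=8: y≈-3.555711, sp=5, e=sp−y≈8.555711; I≈32.103943, D=e−e_prev≈11.433882; u=1/2·8.555711+1/2·32.103943+3/2·11.433882≈37.480650; next y=-3/10·(-3.555711)+1/4·37.480650≈10.436876
n=9: y≈10.436876, sp=5, e=sp−y≈-5.436876; I≈26.667067, D=e−e_prev≈-13.992587; u=1/2·(-5.436876)+1/2·26.667067+3/2·(-13.992587)≈-10.373785; next y=-3/10·10.436876+1/4·(-10.373785)≈-5.724509
n=10: y≈-5.724509, sp=5, e=sp−y≈10.724509; I≈37.391576, D=e−e_prev≈16.161385; u=1/2·10.724509+1/2·37.391576+3/2·16.161385≈48.300120; next y=-3/10·(-5.724509)+1/4·48.300120≈13.792383
n=11: y≈13.792383, sp=5, e=sp−y≈-8.792383; I≈28.599193, D=e−e_prev≈-19.516892; u=1/2·(-8.792383)+1/2·28.599193+3/2·(-19.516892)≈-19.371932; next y=-3/10·13.792383+1/4·(-19.371932)≈-8.980698
n=12: y≈-8.980698, sp=5, e=sp−y≈13.980698; I≈42.579891, D=e−e_prev≈22.773081; u=1/2·13.980698+1/2·42.579891+3/2·22.773081≈62.439916; next y=-3/10·(-8.980698)+1/4·62.439916≈18.304188

0 5 12.500 0.000
1 5 -0.313 3.125
2 5 15.664 -1.016
3 5 -0.630 4.221
4 5 21.725 -1.424
5 5 -1.735 5.858
6 5 28.883 -2.191
7 5 -4.769 7.878
8 5 37.481 -3.556
9 5 -10.374 10.437
10 5 48.300 -5.725
11 5 -19.372 13.792
12 5 62.440 -8.981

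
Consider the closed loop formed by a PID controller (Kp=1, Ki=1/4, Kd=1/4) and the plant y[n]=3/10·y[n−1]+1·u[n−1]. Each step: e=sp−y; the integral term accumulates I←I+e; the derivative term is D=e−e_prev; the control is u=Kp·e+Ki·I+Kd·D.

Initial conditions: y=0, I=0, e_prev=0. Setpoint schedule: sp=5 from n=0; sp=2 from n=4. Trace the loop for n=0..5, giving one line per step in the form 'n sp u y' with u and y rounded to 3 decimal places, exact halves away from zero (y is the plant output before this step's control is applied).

(exact arithmetic carried between steps; '≈' marks a value shown rounded to 6 d.p. or computed from one; I and e_prev carry over from the previous line; the table rounds u and y to 3 d.p., halves away from zero)
n=0: y=0, sp=5, e=sp−y=5; I=5, D=e−e_prev=5; u=1·5+1/4·5+1/4·5=7.5; next y=3/10·0+1·7.5=7.5
n=1: y=7.5, sp=5, e=sp−y=-2.5; I=2.5, D=e−e_prev=-7.5; u=1·(-2.5)+1/4·2.5+1/4·(-7.5)=-3.75; next y=3/10·7.5+1·(-3.75)=-1.5
n=2: y=-1.5, sp=5, e=sp−y=6.5; I=9, D=e−e_prev=9; u=1·6.5+1/4·9+1/4·9=11; next y=3/10·(-1.5)+1·11=10.55
n=3: y=10.55, sp=5, e=sp−y=-5.55; I=3.45, D=e−e_prev=-12.05; u=1·(-5.55)+1/4·3.45+1/4·(-12.05)=-7.7; next y=3/10·10.55+1·(-7.7)=-4.535
n=4: y=-4.535, sp=2, e=sp−y=6.535; I=9.985, D=e−e_prev=12.085; u=1·6.535+1/4·9.985+1/4·12.085=12.0525; next y=3/10·(-4.535)+1·12.0525=10.692
n=5: y=10.692, sp=2, e=sp−y=-8.692; I=1.293, D=e−e_prev=-15.227; u=1·(-8.692)+1/4·1.293+1/4·(-15.227)=-12.1755; next y=3/10·10.692+1·(-12.1755)=-8.9679

0 5 7.500 0.000
1 5 -3.750 7.500
2 5 11.000 -1.500
3 5 -7.700 10.550
4 2 12.053 -4.535
5 2 -12.176 10.692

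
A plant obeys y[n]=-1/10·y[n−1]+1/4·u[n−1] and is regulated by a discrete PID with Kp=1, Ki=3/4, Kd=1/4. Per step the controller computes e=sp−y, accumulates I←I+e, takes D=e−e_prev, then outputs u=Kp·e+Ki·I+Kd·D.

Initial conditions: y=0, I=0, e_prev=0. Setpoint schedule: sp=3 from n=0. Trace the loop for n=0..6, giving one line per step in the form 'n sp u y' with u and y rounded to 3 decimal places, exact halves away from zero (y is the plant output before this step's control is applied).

(exact arithmetic carried between steps; '≈' marks a value shown rounded to 6 d.p. or computed from one; I and e_prev carry over from the previous line; the table rounds u and y to 3 d.p., halves away from zero)
n=0: y=0, sp=3, e=sp−y=3; I=3, D=e−e_prev=3; u=1·3+3/4·3+1/4·3=6; next y=-1/10·0+1/4·6=1.5
n=1: y=1.5, sp=3, e=sp−y=1.5; I=4.5, D=e−e_prev=-1.5; u=1·1.5+3/4·4.5+1/4·(-1.5)=4.5; next y=-1/10·1.5+1/4·4.5=0.975
n=2: y=0.975, sp=3, e=sp−y=2.025; I=6.525, D=e−e_prev=0.525; u=1·2.025+3/4·6.525+1/4·0.525=7.05; next y=-1/10·0.975+1/4·7.05=1.665
n=3: y=1.665, sp=3, e=sp−y=1.335; I=7.86, D=e−e_prev=-0.69; u=1·1.335+3/4·7.86+1/4·(-0.69)=7.0575; next y=-1/10·1.665+1/4·7.0575=1.597875
n=4: y=1.597875, sp=3, e=sp−y=1.402125; I=9.262125, D=e−e_prev=0.067125; u=1·1.402125+3/4·9.262125+1/4·0.067125=8.3655; next y=-1/10·1.597875+1/4·8.3655≈1.931588
n=5: y≈1.931588, sp=3, e=sp−y≈1.068413; I≈10.330538, D=e−e_prev≈-0.333713; u=1·1.068413+3/4·10.330538+1/4·(-0.333713)≈8.732888; next y=-1/10·1.931588+1/4·8.732888≈1.990063
n=6: y≈1.990063, sp=3, e=sp−y≈1.009937; I≈11.340474, D=e−e_prev≈-0.058476; u=1·1.009937+3/4·11.340474+1/4·(-0.058476)≈9.500674; next y=-1/10·1.990063+1/4·9.500674≈2.176162

0 3 6.000 0.000
1 3 4.500 1.500
2 3 7.050 0.975
3 3 7.058 1.665
4 3 8.366 1.598
5 3 8.733 1.932
6 3 9.501 1.990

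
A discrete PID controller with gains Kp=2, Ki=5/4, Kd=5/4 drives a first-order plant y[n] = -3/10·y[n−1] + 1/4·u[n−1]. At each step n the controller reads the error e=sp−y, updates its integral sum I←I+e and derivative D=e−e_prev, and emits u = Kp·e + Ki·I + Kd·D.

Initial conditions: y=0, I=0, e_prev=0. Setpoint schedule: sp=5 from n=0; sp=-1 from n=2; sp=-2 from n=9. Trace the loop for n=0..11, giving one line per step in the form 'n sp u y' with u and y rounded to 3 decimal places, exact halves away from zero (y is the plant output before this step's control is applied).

(exact arithmetic carried between steps; '≈' marks a value shown rounded to 6 d.p. or computed from one; I and e_prev carry over from the previous line; the table rounds u and y to 3 d.p., halves away from zero)
n=0: y=0, sp=5, e=sp−y=5; I=5, D=e−e_prev=5; u=2·5+5/4·5+5/4·5=22.5; next y=-3/10·0+1/4·22.5=5.625
n=1: y=5.625, sp=5, e=sp−y=-0.625; I=4.375, D=e−e_prev=-5.625; u=2·(-0.625)+5/4·4.375+5/4·(-5.625)=-2.8125; next y=-3/10·5.625+1/4·(-2.8125)=-2.390625
n=2: y=-2.390625, sp=-1, e=sp−y=1.390625; I=5.765625, D=e−e_prev=2.015625; u=2·1.390625+5/4·5.765625+5/4·2.015625≈12.507813; next y=-3/10·(-2.390625)+1/4·12.507813≈3.844141
n=3: y≈3.844141, sp=-1, e=sp−y≈-4.844141; I≈0.921484, D=e−e_prev≈-6.234766; u=2·(-4.844141)+5/4·0.921484+5/4·(-6.234766)≈-16.329883; next y=-3/10·3.844141+1/4·(-16.329883)≈-5.235713
n=4: y≈-5.235713, sp=-1, e=sp−y≈4.235713; I≈5.157197, D=e−e_prev≈9.079854; u=2·4.235713+5/4·5.157197+5/4·9.079854≈26.267739; next y=-3/10·(-5.235713)+1/4·26.267739≈8.137649
n=5: y≈8.137649, sp=-1, e=sp−y≈-9.137649; I≈-3.980451, D=e−e_prev≈-13.373362; u=2·(-9.137649)+5/4·(-3.980451)+5/4·(-13.373362)≈-39.967564; next y=-3/10·8.137649+1/4·(-39.967564)≈-12.433186
n=6: y≈-12.433186, sp=-1, e=sp−y≈11.433186; I≈7.452734, D=e−e_prev≈20.570834; u=2·11.433186+5/4·7.452734+5/4·20.570834≈57.895831; next y=-3/10·(-12.433186)+1/4·57.895831≈18.203913
n=7: y≈18.203913, sp=-1, e=sp−y≈-19.203913; I≈-11.751179, D=e−e_prev≈-30.637099; u=2·(-19.203913)+5/4·(-11.751179)+5/4·(-30.637099)≈-91.393175; next y=-3/10·18.203913+1/4·(-91.393175)≈-28.309468
n=8: y≈-28.309468, sp=-1, e=sp−y≈27.309468; I≈15.558288, D=e−e_prev≈46.513381; u=2·27.309468+5/4·15.558288+5/4·46.513381≈132.208523; next y=-3/10·(-28.309468)+1/4·132.208523≈41.544971
n=9: y≈41.544971, sp=-2, e=sp−y≈-43.544971; I≈-27.986683, D=e−e_prev≈-70.854439; u=2·(-43.544971)+5/4·(-27.986683)+5/4·(-70.854439)≈-210.641344; next y=-3/10·41.544971+1/4·(-210.641344)≈-65.123827
n=10: y≈-65.123827, sp=-2, e=sp−y≈63.123827; I≈35.137145, D=e−e_prev≈106.668798; u=2·63.123827+5/4·35.137145+5/4·106.668798≈303.505083; next y=-3/10·(-65.123827)+1/4·303.505083≈95.413419
n=11: y≈95.413419, sp=-2, e=sp−y≈-97.413419; I≈-62.276274, D=e−e_prev≈-160.537246; u=2·(-97.413419)+5/4·(-62.276274)+5/4·(-160.537246)≈-473.343738; next y=-3/10·95.413419+1/4·(-473.343738)≈-146.959960

0 5 22.500 0.000
1 5 -2.813 5.625
2 -1 12.508 -2.391
3 -1 -16.330 3.844
4 -1 26.268 -5.236
5 -1 -39.968 8.138
6 -1 57.896 -12.433
7 -1 -91.393 18.204
8 -1 132.209 -28.309
9 -2 -210.641 41.545
10 -2 303.505 -65.124
11 -2 -473.344 95.413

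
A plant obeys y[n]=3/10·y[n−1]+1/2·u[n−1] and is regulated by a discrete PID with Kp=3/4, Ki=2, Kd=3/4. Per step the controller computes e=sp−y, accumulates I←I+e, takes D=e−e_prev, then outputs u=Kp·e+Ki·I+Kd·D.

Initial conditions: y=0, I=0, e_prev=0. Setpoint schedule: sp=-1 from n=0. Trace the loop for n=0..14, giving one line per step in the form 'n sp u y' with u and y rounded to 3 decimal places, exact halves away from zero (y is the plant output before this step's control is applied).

(exact arithmetic carried between steps; '≈' marks a value shown rounded to 6 d.p. or computed from one; I and e_prev carry over from the previous line; the table rounds u and y to 3 d.p., halves away from zero)
n=0: y=0, sp=-1, e=sp−y=-1; I=-1, D=e−e_prev=-1; u=3/4·(-1)+2·(-1)+3/4·(-1)=-3.5; next y=3/10·0+1/2·(-3.5)=-1.75
n=1: y=-1.75, sp=-1, e=sp−y=0.75; I=-0.25, D=e−e_prev=1.75; u=3/4·0.75+2·(-0.25)+3/4·1.75=1.375; next y=3/10·(-1.75)+1/2·1.375=0.1625
n=2: y=0.1625, sp=-1, e=sp−y=-1.1625; I=-1.4125, D=e−e_prev=-1.9125; u=3/4·(-1.1625)+2·(-1.4125)+3/4·(-1.9125)=-5.13125; next y=3/10·0.1625+1/2·(-5.13125)=-2.516875
n=3: y=-2.516875, sp=-1, e=sp−y=1.516875; I=0.104375, D=e−e_prev=2.679375; u=3/4·1.516875+2·0.104375+3/4·2.679375≈3.355938; next y=3/10·(-2.516875)+1/2·3.355938≈0.922906
n=4: y≈0.922906, sp=-1, e=sp−y≈-1.922906; I≈-1.818531, D=e−e_prev≈-3.439781; u=3/4·(-1.922906)+2·(-1.818531)+3/4·(-3.439781)≈-7.659078; next y=3/10·0.922906+1/2·(-7.659078)≈-3.552667
n=5: y≈-3.552667, sp=-1, e=sp−y≈2.552667; I≈0.734136, D=e−e_prev≈4.475573; u=3/4·2.552667+2·0.734136+3/4·4.475573≈6.739452; next y=3/10·(-3.552667)+1/2·6.739452≈2.303926
n=6: y≈2.303926, sp=-1, e=sp−y≈-3.303926; I≈-2.569790, D=e−e_prev≈-5.856593; u=3/4·(-3.303926)+2·(-2.569790)+3/4·(-5.856593)≈-12.009970; next y=3/10·2.303926+1/2·(-12.009970)≈-5.313807
n=7: y≈-5.313807, sp=-1, e=sp−y≈4.313807; I≈1.744017, D=e−e_prev≈7.617733; u=3/4·4.313807+2·1.744017+3/4·7.617733≈12.436689; next y=3/10·(-5.313807)+1/2·12.436689≈4.624202
n=8: y≈4.624202, sp=-1, e=sp−y≈-5.624202; I≈-3.880185, D=e−e_prev≈-9.938009; u=3/4·(-5.624202)+2·(-3.880185)+3/4·(-9.938009)≈-19.432029; next y=3/10·4.624202+1/2·(-19.432029)≈-8.328754
n=9: y≈-8.328754, sp=-1, e=sp−y≈7.328754; I≈3.448569, D=e−e_prev≈12.952956; u=3/4·7.328754+2·3.448569+3/4·12.952956≈22.108420; next y=3/10·(-8.328754)+1/2·22.108420≈8.555584
n=10: y≈8.555584, sp=-1, e=sp−y≈-9.555584; I≈-6.107015, D=e−e_prev≈-16.884338; u=3/4·(-9.555584)+2·(-6.107015)+3/4·(-16.884338)≈-32.043972; next y=3/10·8.555584+1/2·(-32.043972)≈-13.455311
n=11: y≈-13.455311, sp=-1, e=sp−y≈12.455311; I≈6.348295, D=e−e_prev≈22.010895; u=3/4·12.455311+2·6.348295+3/4·22.010895≈38.546245; next y=3/10·(-13.455311)+1/2·38.546245≈15.236529
n=12: y≈15.236529, sp=-1, e=sp−y≈-16.236529; I≈-9.888234, D=e−e_prev≈-28.691840; u=3/4·(-16.236529)+2·(-9.888234)+3/4·(-28.691840)≈-53.472744; next y=3/10·15.236529+1/2·(-53.472744)≈-22.165413
n=13: y≈-22.165413, sp=-1, e=sp−y≈21.165413; I≈11.277180, D=e−e_prev≈37.401943; u=3/4·21.165413+2·11.277180+3/4·37.401943≈66.479876; next y=3/10·(-22.165413)+1/2·66.479876≈26.590314
n=14: y≈26.590314, sp=-1, e=sp−y≈-27.590314; I≈-16.313134, D=e−e_prev≈-48.755728; u=3/4·(-27.590314)+2·(-16.313134)+3/4·(-48.755728)≈-89.885800; next y=3/10·26.590314+1/2·(-89.885800)≈-36.965806

0 -1 -3.500 0.000
1 -1 1.375 -1.750
2 -1 -5.131 0.163
3 -1 3.356 -2.517
4 -1 -7.659 0.923
5 -1 6.739 -3.553
6 -1 -12.010 2.304
7 -1 12.437 -5.314
8 -1 -19.432 4.624
9 -1 22.108 -8.329
10 -1 -32.044 8.556
11 -1 38.546 -13.455
12 -1 -53.473 15.237
13 -1 66.480 -22.165
14 -1 -89.886 26.590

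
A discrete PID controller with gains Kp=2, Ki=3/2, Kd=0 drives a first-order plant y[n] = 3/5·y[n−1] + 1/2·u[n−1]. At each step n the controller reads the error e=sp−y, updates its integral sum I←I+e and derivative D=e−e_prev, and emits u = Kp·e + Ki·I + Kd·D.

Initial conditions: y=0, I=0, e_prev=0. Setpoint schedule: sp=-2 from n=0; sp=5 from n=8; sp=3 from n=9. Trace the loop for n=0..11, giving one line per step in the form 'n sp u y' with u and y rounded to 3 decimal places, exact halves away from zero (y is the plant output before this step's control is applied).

(exact arithmetic carried between steps; '≈' marks a value shown rounded to 6 d.p. or computed from one; I and e_prev carry over from the previous line; the table rounds u and y to 3 d.p., halves away from zero)
n=0: y=0, sp=-2, e=sp−y=-2; I=-2, D=e−e_prev=-2; u=2·(-2)+3/2·(-2)+0·(-2)=-7; next y=3/5·0+1/2·(-7)=-3.5
n=1: y=-3.5, sp=-2, e=sp−y=1.5; I=-0.5, D=e−e_prev=3.5; u=2·1.5+3/2·(-0.5)+0·3.5=2.25; next y=3/5·(-3.5)+1/2·2.25=-0.975
n=2: y=-0.975, sp=-2, e=sp−y=-1.025; I=-1.525, D=e−e_prev=-2.525; u=2·(-1.025)+3/2·(-1.525)+0·(-2.525)=-4.3375; next y=3/5·(-0.975)+1/2·(-4.3375)=-2.75375
n=3: y=-2.75375, sp=-2, e=sp−y=0.75375; I=-0.77125, D=e−e_prev=1.77875; u=2·0.75375+3/2·(-0.77125)+0·1.77875=0.350625; next y=3/5·(-2.75375)+1/2·0.350625≈-1.476938
n=4: y≈-1.476938, sp=-2, e=sp−y≈-0.523063; I≈-1.294313, D=e−e_prev≈-1.276813; u=2·(-0.523063)+3/2·(-1.294313)+0·(-1.276813)≈-2.987594; next y=3/5·(-1.476938)+1/2·(-2.987594)≈-2.379959
n=5: y≈-2.379959, sp=-2, e=sp−y≈0.379959; I≈-0.914353, D=e−e_prev≈0.903022; u=2·0.379959+3/2·(-0.914353)+0·0.903022≈-0.611611; next y=3/5·(-2.379959)+1/2·(-0.611611)≈-1.733781
n=6: y≈-1.733781, sp=-2, e=sp−y≈-0.266219; I≈-1.180572, D=e−e_prev≈-0.646178; u=2·(-0.266219)+3/2·(-1.180572)+0·(-0.646178)≈-2.303296; next y=3/5·(-1.733781)+1/2·(-2.303296)≈-2.191917
n=7: y≈-2.191917, sp=-2, e=sp−y≈0.191917; I≈-0.988655, D=e−e_prev≈0.458135; u=2·0.191917+3/2·(-0.988655)+0·0.458135≈-1.099150; next y=3/5·(-2.191917)+1/2·(-1.099150)≈-1.864725
n=8: y≈-1.864725, sp=5, e=sp−y≈6.864725; I≈5.876070, D=e−e_prev≈6.672808; u=2·6.864725+3/2·5.876070+0·6.672808≈22.543554; next y=3/5·(-1.864725)+1/2·22.543554≈10.152942
n=9: y≈10.152942, sp=3, e=sp−y≈-7.152942; I≈-1.276873, D=e−e_prev≈-14.017667; u=2·(-7.152942)+3/2·(-1.276873)+0·(-14.017667)≈-16.221193; next y=3/5·10.152942+1/2·(-16.221193)≈-2.018831
n=10: y≈-2.018831, sp=3, e=sp−y≈5.018831; I≈3.741959, D=e−e_prev≈12.171773; u=2·5.018831+3/2·3.741959+0·12.171773≈15.650601; next y=3/5·(-2.018831)+1/2·15.650601≈6.614002
n=11: y≈6.614002, sp=3, e=sp−y≈-3.614002; I≈0.127957, D=e−e_prev≈-8.632833; u=2·(-3.614002)+3/2·0.127957+0·(-8.632833)≈-7.036067; next y=3/5·6.614002+1/2·(-7.036067)≈0.450367

0 -2 -7.000 0.000
1 -2 2.250 -3.500
2 -2 -4.338 -0.975
3 -2 0.351 -2.754
4 -2 -2.988 -1.477
5 -2 -0.612 -2.380
6 -2 -2.303 -1.734
7 -2 -1.099 -2.192
8 5 22.544 -1.865
9 3 -16.221 10.153
10 3 15.651 -2.019
11 3 -7.036 6.614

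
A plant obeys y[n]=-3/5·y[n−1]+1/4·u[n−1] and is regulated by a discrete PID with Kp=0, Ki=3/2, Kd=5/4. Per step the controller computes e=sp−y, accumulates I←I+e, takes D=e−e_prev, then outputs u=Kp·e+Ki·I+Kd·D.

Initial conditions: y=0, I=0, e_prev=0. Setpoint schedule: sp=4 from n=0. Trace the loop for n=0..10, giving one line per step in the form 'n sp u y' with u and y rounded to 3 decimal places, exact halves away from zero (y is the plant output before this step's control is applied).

(exact arithmetic carried between steps; '≈' marks a value shown rounded to 6 d.p. or computed from one; I and e_prev carry over from the previous line; the table rounds u and y to 3 d.p., halves away from zero)
n=0: y=0, sp=4, e=sp−y=4; I=4, D=e−e_prev=4; u=0·4+3/2·4+5/4·4=11; next y=-3/5·0+1/4·11=2.75
n=1: y=2.75, sp=4, e=sp−y=1.25; I=5.25, D=e−e_prev=-2.75; u=0·1.25+3/2·5.25+5/4·(-2.75)=4.4375; next y=-3/5·2.75+1/4·4.4375=-0.540625
n=2: y=-0.540625, sp=4, e=sp−y=4.540625; I=9.790625, D=e−e_prev=3.290625; u=0·4.540625+3/2·9.790625+5/4·3.290625≈18.799219; next y=-3/5·(-0.540625)+1/4·18.799219≈5.024180
n=3: y≈5.024180, sp=4, e=sp−y≈-1.024180; I≈8.766445, D=e−e_prev≈-5.564805; u=0·(-1.024180)+3/2·8.766445+5/4·(-5.564805)≈6.193662; next y=-3/5·5.024180+1/4·6.193662≈-1.466092
n=4: y≈-1.466092, sp=4, e=sp−y≈5.466092; I≈14.232538, D=e−e_prev≈6.490272; u=0·5.466092+3/2·14.232538+5/4·6.490272≈29.461646; next y=-3/5·(-1.466092)+1/4·29.461646≈8.245067
n=5: y≈8.245067, sp=4, e=sp−y≈-4.245067; I≈9.987471, D=e−e_prev≈-9.711159; u=0·(-4.245067)+3/2·9.987471+5/4·(-9.711159)≈2.842257; next y=-3/5·8.245067+1/4·2.842257≈-4.236476
n=6: y≈-4.236476, sp=4, e=sp−y≈8.236476; I≈18.223947, D=e−e_prev≈12.481543; u=0·8.236476+3/2·18.223947+5/4·12.481543≈42.937849; next y=-3/5·(-4.236476)+1/4·42.937849≈13.276348
n=7: y≈13.276348, sp=4, e=sp−y≈-9.276348; I≈8.947599, D=e−e_prev≈-17.512824; u=0·(-9.276348)+3/2·8.947599+5/4·(-17.512824)≈-8.469631; next y=-3/5·13.276348+1/4·(-8.469631)≈-10.083216
n=8: y≈-10.083216, sp=4, e=sp−y≈14.083216; I≈23.030815, D=e−e_prev≈23.359564; u=0·14.083216+3/2·23.030815+5/4·23.359564≈63.745678; next y=-3/5·(-10.083216)+1/4·63.745678≈21.986349
n=9: y≈21.986349, sp=4, e=sp−y≈-17.986349; I≈5.044466, D=e−e_prev≈-32.069566; u=0·(-17.986349)+3/2·5.044466+5/4·(-32.069566)≈-32.520258; next y=-3/5·21.986349+1/4·(-32.520258)≈-21.321874
n=10: y≈-21.321874, sp=4, e=sp−y≈25.321874; I≈30.366340, D=e−e_prev≈43.308224; u=0·25.321874+3/2·30.366340+5/4·43.308224≈99.684790; next y=-3/5·(-21.321874)+1/4·99.684790≈37.714322

0 4 11.000 0.000
1 4 4.438 2.750
2 4 18.799 -0.541
3 4 6.194 5.024
4 4 29.462 -1.466
5 4 2.842 8.245
6 4 42.938 -4.236
7 4 -8.470 13.276
8 4 63.746 -10.083
9 4 -32.520 21.986
10 4 99.685 -21.322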